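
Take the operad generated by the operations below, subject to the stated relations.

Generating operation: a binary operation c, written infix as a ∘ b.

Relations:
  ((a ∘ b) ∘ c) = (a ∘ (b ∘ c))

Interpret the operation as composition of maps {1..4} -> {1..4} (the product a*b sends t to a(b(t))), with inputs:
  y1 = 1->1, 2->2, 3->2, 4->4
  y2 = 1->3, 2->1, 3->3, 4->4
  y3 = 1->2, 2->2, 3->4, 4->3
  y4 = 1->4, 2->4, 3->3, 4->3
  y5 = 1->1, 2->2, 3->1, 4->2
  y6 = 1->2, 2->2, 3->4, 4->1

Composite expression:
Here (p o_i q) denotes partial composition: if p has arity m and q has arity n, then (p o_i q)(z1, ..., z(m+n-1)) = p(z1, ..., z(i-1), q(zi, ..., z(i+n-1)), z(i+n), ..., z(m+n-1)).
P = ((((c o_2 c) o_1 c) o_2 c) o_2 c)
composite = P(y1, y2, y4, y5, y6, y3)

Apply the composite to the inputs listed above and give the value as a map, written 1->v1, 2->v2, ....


1->4, 2->4, 3->4, 4->4

(y2 ∘ y4) = 1->4, 2->4, 3->3, 4->3
((y2 ∘ y4) ∘ y5) = 1->4, 2->4, 3->4, 4->4
(y1 ∘ ((y2 ∘ y4) ∘ y5)) = 1->4, 2->4, 3->4, 4->4
(y6 ∘ y3) = 1->2, 2->2, 3->1, 4->4
((y1 ∘ ((y2 ∘ y4) ∘ y5)) ∘ (y6 ∘ y3)) = 1->4, 2->4, 3->4, 4->4


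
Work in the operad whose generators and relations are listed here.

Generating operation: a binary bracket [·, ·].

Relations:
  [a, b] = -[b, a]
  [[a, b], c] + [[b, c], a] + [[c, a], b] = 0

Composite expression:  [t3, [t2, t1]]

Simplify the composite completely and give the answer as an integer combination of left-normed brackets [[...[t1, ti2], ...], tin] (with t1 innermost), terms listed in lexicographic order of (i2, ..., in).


[[t1, t2], t3]


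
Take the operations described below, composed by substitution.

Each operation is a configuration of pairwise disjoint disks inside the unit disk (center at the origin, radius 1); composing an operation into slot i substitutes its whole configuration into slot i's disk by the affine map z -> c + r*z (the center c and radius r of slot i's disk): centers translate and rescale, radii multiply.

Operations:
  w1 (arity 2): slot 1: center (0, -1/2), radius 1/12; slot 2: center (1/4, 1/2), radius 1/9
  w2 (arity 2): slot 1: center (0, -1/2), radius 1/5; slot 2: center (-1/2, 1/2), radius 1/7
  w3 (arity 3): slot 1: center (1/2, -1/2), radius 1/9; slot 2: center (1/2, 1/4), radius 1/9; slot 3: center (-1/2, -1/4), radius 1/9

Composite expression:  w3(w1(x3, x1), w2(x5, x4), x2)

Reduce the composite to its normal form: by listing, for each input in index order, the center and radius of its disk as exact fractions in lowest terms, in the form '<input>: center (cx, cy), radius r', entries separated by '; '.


x1: center (19/36, -4/9), radius 1/81; x2: center (-1/2, -1/4), radius 1/9; x3: center (1/2, -5/9), radius 1/108; x4: center (4/9, 11/36), radius 1/63; x5: center (1/2, 7/36), radius 1/45


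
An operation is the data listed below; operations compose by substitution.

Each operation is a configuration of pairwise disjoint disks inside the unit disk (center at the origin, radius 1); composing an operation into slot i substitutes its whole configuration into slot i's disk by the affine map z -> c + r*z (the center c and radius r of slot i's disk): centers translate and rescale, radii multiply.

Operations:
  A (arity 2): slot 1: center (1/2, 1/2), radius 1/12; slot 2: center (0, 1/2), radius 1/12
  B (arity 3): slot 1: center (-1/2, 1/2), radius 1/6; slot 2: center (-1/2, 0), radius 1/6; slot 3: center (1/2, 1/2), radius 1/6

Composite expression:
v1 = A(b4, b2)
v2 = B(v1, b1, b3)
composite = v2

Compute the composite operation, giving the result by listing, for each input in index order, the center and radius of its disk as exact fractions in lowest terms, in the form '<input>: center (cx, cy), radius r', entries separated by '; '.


b1: center (-1/2, 0), radius 1/6; b2: center (-1/2, 7/12), radius 1/72; b3: center (1/2, 1/2), radius 1/6; b4: center (-5/12, 7/12), radius 1/72


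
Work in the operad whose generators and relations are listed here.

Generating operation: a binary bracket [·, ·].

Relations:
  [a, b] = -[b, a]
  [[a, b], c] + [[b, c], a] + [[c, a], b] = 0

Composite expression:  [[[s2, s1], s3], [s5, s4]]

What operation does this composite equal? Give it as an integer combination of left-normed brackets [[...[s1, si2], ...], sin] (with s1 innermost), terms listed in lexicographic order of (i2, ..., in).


[[[[s1, s2], s3], s4], s5] - [[[[s1, s2], s3], s5], s4]

Antisymmetry and Jacobi reduce to s1-anchored left-normed brackets.
Composite bracket: [[[s2, s1], s3], [s5, s4]]
Under [a, b] = ab - ba we get 16 signed associative words (2^4 = 16).
Words beginning with s1 determine it all:
  s1s2s3s4s5 appears with sign +1, giving the term +[[[[s1, s2], s3], s4], s5]
  s1s2s3s5s4 appears with sign -1, giving the term -[[[[s1, s2], s3], s5], s4]


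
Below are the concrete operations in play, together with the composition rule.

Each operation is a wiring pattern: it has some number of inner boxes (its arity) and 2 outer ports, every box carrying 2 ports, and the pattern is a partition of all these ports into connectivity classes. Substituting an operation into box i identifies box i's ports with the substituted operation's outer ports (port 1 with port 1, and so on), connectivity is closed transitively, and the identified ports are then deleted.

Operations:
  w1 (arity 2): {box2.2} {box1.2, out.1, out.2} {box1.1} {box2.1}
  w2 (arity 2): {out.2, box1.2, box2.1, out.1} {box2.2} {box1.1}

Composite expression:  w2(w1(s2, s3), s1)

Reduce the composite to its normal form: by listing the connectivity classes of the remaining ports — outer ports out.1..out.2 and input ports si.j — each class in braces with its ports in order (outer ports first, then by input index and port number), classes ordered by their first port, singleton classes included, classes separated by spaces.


{out.1, out.2, s1.1, s2.2} {s1.2} {s2.1} {s3.1} {s3.2}

Connectivity passes through glued w2-boundaries; trace each wire chain.
after w1, the pattern on (s2, s3) reads {out.1, out.2, s2.2} {s2.1} {s3.1} {s3.2} (out.j = its outer ports)
after w2, the pattern on (s2, s3, s1) reads {out.1, out.2, s1.1, s2.2} {s1.2} {s2.1} {s3.1} {s3.2} (out.j = its outer ports)


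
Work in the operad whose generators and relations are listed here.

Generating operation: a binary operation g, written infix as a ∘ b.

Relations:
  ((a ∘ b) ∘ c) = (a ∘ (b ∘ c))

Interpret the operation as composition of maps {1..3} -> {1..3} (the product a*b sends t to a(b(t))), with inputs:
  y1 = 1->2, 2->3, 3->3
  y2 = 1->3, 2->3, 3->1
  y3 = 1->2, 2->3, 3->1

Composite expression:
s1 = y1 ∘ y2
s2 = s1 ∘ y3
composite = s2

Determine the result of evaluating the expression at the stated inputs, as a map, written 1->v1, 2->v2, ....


(y1 ∘ y2) = 1->3, 2->3, 3->2
((y1 ∘ y2) ∘ y3) = 1->3, 2->2, 3->3

1->3, 2->2, 3->3


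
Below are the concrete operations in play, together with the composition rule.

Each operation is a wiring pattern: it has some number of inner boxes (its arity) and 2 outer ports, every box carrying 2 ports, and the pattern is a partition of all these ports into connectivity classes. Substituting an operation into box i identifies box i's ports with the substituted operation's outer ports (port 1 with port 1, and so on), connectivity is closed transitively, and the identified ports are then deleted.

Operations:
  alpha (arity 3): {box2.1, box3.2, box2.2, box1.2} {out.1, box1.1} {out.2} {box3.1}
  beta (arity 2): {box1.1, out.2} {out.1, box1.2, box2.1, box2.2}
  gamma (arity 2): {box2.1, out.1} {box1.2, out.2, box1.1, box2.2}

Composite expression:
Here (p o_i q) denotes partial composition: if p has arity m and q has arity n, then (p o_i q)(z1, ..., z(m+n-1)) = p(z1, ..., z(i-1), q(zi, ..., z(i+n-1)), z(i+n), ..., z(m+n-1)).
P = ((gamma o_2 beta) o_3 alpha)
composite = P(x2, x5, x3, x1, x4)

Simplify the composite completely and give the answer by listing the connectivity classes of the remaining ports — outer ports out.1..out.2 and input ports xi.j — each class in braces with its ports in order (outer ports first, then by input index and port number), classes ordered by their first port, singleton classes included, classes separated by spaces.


Two ports join when wires chain via gamma-identified ports.
stage alpha: inputs (x3, x1, x4), connectivity {out.1, x3.1} {out.2} {x1.1, x1.2, x3.2, x4.2} {x4.1}, out.j its boundary
stage beta: inputs (x5, x3, x1, x4), connectivity {out.1, x3.1, x5.2} {out.2, x5.1} {x1.1, x1.2, x3.2, x4.2} {x4.1}, out.j its boundary
stage gamma: inputs (x2, x5, x3, x1, x4), connectivity {out.1, x3.1, x5.2} {out.2, x2.1, x2.2, x5.1} {x1.1, x1.2, x3.2, x4.2} {x4.1}, out.j its boundary

{out.1, x3.1, x5.2} {out.2, x2.1, x2.2, x5.1} {x1.1, x1.2, x3.2, x4.2} {x4.1}


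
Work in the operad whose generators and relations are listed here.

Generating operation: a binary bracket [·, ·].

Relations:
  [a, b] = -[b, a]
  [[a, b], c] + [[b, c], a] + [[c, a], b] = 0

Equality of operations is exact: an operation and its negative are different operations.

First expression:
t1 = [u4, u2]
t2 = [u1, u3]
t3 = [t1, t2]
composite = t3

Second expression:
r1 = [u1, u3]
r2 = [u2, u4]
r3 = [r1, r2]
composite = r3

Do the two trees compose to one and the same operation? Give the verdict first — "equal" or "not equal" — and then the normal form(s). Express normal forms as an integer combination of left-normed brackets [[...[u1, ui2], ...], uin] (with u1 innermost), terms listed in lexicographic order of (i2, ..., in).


equal; both compose to [[[u1, u3], u2], u4] - [[[u1, u3], u4], u2]

The first composite normalizes to [[[u1, u3], u2], u4] - [[[u1, u3], u4], u2]
The second composite normalizes to [[[u1, u3], u2], u4] - [[[u1, u3], u4], u2]
The normal forms match — equal.


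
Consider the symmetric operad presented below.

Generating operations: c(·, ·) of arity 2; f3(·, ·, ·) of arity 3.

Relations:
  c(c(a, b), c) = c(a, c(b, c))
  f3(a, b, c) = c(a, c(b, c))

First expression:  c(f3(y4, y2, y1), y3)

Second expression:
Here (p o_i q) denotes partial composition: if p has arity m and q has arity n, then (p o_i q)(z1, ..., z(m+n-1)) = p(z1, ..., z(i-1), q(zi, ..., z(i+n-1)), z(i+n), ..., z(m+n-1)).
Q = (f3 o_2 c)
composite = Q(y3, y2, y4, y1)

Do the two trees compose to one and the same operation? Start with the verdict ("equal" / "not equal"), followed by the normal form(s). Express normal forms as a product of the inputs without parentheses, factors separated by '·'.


Normal form of the first expression: y4 · y2 · y1 · y3
Normal form of the second expression: y3 · y2 · y4 · y1
No match — not equal.

not equal; the first gives y4 · y2 · y1 · y3 and the second y3 · y2 · y4 · y1


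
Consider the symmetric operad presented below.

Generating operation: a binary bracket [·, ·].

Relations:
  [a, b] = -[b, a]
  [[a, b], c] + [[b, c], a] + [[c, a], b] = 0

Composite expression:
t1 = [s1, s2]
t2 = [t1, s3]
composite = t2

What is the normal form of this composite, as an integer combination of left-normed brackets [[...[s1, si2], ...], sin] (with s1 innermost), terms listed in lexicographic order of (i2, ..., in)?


Skip Jacobi rewriting: expand, keep s1-initial words, read off terms.
Composite bracket: [[s1, s2], s3]
Expanding via [a, b] = ab - ba: 4 signed words (2^2 = 4).
Coefficients come from the s1-initial words:
  sign of s1s2s3 is +1, so it contributes +[[s1, s2], s3]

[[s1, s2], s3]


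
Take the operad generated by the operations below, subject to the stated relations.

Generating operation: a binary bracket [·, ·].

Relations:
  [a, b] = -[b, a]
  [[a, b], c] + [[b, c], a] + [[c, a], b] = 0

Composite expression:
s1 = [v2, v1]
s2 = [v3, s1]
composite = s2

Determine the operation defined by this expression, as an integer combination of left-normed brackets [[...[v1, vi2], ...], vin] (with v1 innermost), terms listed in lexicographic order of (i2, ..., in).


[[v1, v2], v3]

Expand each bracket as ab - ba; the v1-initial words give the coefficients.
Composite bracket: [v3, [v2, v1]]
Full expansion: 4 signed words from ab - ba (2^2 = 4).
Coefficients come from the v1-initial words:
  v1v2v3 appears with sign +1, giving the term +[[v1, v2], v3]


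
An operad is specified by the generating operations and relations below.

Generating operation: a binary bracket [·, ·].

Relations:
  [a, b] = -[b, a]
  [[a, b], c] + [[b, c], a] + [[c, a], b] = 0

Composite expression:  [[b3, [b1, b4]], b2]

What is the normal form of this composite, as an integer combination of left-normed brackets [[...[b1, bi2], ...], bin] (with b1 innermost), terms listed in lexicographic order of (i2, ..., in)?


Antisymmetry and Jacobi reduce to b1-anchored left-normed brackets.
Composite bracket: [[b3, [b1, b4]], b2]
Under [a, b] = ab - ba we get 8 signed associative words (2^3 = 8).
Keep just the words that open with b1:
  from b1b4b3b2, sign -1: term -[[[b1, b4], b3], b2]

-[[[b1, b4], b3], b2]


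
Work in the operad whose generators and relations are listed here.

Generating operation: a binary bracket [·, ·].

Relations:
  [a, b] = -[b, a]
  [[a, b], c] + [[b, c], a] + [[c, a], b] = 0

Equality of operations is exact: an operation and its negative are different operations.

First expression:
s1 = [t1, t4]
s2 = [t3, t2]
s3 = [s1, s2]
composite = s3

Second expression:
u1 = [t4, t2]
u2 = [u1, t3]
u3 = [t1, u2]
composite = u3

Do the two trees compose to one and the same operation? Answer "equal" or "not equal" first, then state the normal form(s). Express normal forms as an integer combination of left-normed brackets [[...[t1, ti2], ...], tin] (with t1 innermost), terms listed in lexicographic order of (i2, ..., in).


not equal; the first gives -[[[t1, t4], t2], t3] + [[[t1, t4], t3], t2] and the second -[[[t1, t2], t4], t3] + [[[t1, t3], t2], t4] - [[[t1, t3], t4], t2] + [[[t1, t4], t2], t3]


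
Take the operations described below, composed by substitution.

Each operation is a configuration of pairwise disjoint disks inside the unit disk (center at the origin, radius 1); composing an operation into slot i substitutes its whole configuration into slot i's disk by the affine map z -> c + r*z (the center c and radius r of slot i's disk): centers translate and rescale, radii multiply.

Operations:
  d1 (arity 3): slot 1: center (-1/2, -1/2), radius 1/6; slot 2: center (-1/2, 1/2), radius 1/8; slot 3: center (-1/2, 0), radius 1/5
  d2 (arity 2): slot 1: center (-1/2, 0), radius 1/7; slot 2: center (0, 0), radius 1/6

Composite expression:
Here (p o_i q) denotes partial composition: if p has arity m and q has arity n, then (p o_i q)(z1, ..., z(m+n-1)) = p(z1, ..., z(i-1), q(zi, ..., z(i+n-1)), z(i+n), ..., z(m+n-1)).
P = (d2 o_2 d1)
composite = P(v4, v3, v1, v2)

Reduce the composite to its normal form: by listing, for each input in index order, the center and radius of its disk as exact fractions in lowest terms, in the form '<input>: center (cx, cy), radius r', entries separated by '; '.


v1: center (-1/12, 1/12), radius 1/48; v2: center (-1/12, 0), radius 1/30; v3: center (-1/12, -1/12), radius 1/36; v4: center (-1/2, 0), radius 1/7

Only the slot chain above each v matters under d2; compose those maps.
input v4: applying the 1 nested substitution gives center (-1/2, 0), radius 1/7
input v3: applying the 2 nested substitutions gives center (-1/12, -1/12), radius 1/36
input v1: applying the 2 nested substitutions gives center (-1/12, 1/12), radius 1/48
input v2: applying the 2 nested substitutions gives center (-1/12, 0), radius 1/30


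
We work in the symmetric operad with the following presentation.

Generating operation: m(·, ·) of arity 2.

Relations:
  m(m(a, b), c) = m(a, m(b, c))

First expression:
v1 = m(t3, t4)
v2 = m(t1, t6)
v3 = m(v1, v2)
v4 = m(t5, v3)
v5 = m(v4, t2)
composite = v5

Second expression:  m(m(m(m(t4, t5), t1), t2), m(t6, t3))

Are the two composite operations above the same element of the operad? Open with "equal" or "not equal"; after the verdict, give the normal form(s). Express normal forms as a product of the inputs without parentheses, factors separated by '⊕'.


Normal form of the first expression: t5 ⊕ t3 ⊕ t4 ⊕ t1 ⊕ t6 ⊕ t2
Normal form of the second expression: t4 ⊕ t5 ⊕ t1 ⊕ t2 ⊕ t6 ⊕ t3
Distinct normal forms: not equal.

not equal; first: t5 ⊕ t3 ⊕ t4 ⊕ t1 ⊕ t6 ⊕ t2; second: t4 ⊕ t5 ⊕ t1 ⊕ t2 ⊕ t6 ⊕ t3


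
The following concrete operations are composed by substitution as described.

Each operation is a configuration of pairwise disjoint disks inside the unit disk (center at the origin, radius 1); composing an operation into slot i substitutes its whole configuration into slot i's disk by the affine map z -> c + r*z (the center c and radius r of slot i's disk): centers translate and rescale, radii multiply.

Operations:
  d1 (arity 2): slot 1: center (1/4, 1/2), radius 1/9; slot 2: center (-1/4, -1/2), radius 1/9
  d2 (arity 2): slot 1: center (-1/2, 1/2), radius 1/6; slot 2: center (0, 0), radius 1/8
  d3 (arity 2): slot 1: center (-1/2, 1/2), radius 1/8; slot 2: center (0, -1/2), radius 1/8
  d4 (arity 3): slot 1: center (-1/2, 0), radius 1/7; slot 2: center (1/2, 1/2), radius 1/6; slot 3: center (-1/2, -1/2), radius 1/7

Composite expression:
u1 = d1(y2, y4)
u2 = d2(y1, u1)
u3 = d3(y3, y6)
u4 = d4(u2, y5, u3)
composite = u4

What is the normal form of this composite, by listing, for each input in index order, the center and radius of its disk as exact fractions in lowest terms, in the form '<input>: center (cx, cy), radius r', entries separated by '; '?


y1: center (-4/7, 1/14), radius 1/42; y2: center (-111/224, 1/112), radius 1/504; y3: center (-4/7, -3/7), radius 1/56; y4: center (-113/224, -1/112), radius 1/504; y5: center (1/2, 1/2), radius 1/6; y6: center (-1/2, -4/7), radius 1/56

Each y-disk chains the slot maps above it in d4; radii multiply.
for y1, the 2-step affine chain lands on center (-4/7, 1/14), radius 1/42
for y2, the 3-step affine chain lands on center (-111/224, 1/112), radius 1/504
for y4, the 3-step affine chain lands on center (-113/224, -1/112), radius 1/504
for y5, the 1-step affine chain lands on center (1/2, 1/2), radius 1/6
for y3, the 2-step affine chain lands on center (-4/7, -3/7), radius 1/56
for y6, the 2-step affine chain lands on center (-1/2, -4/7), radius 1/56


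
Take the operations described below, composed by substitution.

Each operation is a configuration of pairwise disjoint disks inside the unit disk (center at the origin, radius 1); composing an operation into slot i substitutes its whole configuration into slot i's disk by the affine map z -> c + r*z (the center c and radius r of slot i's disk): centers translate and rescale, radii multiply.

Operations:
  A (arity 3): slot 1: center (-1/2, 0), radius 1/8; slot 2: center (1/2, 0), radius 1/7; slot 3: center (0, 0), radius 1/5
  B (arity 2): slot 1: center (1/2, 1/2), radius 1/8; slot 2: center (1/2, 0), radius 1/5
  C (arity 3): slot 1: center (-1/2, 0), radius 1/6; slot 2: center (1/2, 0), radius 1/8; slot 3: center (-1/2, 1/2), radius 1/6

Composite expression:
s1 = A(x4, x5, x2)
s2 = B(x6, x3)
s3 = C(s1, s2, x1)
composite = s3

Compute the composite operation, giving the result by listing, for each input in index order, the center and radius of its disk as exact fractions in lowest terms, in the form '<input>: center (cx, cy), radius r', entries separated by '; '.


x1: center (-1/2, 1/2), radius 1/6; x2: center (-1/2, 0), radius 1/30; x3: center (9/16, 0), radius 1/40; x4: center (-7/12, 0), radius 1/48; x5: center (-5/12, 0), radius 1/42; x6: center (9/16, 1/16), radius 1/64

Affine substitution under C: radii multiply and x-centers shift.
input x4: applying the 2 nested substitutions gives center (-7/12, 0), radius 1/48
input x5: applying the 2 nested substitutions gives center (-5/12, 0), radius 1/42
input x2: applying the 2 nested substitutions gives center (-1/2, 0), radius 1/30
input x6: applying the 2 nested substitutions gives center (9/16, 1/16), radius 1/64
input x3: applying the 2 nested substitutions gives center (9/16, 0), radius 1/40
input x1: applying the 1 nested substitution gives center (-1/2, 1/2), radius 1/6


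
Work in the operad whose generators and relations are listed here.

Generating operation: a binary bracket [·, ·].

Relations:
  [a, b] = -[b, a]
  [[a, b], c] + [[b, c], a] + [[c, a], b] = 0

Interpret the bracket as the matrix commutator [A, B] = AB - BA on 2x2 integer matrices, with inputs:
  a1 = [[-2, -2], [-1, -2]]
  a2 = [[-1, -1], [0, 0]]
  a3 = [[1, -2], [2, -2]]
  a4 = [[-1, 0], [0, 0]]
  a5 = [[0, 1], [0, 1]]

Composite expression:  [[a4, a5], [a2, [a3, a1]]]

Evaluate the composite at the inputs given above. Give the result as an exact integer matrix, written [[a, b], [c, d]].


[[-3, -6], [0, 3]]

[a4, a5] = [[0, -1], [0, 0]]
[a3, a1] = [[6, -6], [3, -6]]
[a2, [a3, a1]] = [[-3, 18], [3, 3]]
[[a4, a5], [a2, [a3, a1]]] = [[-3, -6], [0, 3]]


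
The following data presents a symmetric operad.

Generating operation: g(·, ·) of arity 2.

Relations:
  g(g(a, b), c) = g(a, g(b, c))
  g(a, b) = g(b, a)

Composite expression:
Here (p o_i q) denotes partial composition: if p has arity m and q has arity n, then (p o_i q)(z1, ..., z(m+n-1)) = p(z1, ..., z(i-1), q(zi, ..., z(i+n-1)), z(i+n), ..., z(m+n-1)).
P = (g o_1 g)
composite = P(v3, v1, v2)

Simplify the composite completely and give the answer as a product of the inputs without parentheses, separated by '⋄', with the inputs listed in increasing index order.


Any arrangement under g is one operation, so sort the v-inputs.
g(v3, v1) collapses to v3 ⋄ v1
g(g(v3, v1), v2) collapses to v3 ⋄ v1 ⋄ v2
putting the inputs in ascending order: v1 ⋄ v2 ⋄ v3

v1 ⋄ v2 ⋄ v3


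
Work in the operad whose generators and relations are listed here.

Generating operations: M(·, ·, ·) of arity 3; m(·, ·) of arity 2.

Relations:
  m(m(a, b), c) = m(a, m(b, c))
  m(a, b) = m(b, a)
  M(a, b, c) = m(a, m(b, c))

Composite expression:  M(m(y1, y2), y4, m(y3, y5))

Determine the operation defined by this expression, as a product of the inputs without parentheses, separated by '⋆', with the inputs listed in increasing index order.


y1 ⋆ y2 ⋆ y3 ⋆ y4 ⋆ y5

Key point: M commutes, so take the y-inputs in any fixed order.
m(y1, y2) reduces to y1 ⋆ y2
m(y3, y5) reduces to y3 ⋆ y5
M(m(y1, y2), y4, m(y3, y5)) reduces to y1 ⋆ y2 ⋆ y4 ⋆ y3 ⋆ y5
reordering the factors by index: y1 ⋆ y2 ⋆ y3 ⋆ y4 ⋆ y5


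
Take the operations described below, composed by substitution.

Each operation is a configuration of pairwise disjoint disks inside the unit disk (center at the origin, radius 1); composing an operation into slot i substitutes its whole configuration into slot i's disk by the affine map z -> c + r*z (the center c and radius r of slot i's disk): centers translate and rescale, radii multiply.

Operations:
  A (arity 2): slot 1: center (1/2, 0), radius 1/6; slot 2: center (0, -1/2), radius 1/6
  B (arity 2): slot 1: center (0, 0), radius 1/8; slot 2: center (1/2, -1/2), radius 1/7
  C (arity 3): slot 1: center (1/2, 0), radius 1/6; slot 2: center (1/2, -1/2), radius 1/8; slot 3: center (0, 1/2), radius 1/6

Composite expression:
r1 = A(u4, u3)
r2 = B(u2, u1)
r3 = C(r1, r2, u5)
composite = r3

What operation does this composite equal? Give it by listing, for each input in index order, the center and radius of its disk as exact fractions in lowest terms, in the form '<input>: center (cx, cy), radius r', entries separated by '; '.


u1: center (9/16, -9/16), radius 1/56; u2: center (1/2, -1/2), radius 1/64; u3: center (1/2, -1/12), radius 1/36; u4: center (7/12, 0), radius 1/36; u5: center (0, 1/2), radius 1/6


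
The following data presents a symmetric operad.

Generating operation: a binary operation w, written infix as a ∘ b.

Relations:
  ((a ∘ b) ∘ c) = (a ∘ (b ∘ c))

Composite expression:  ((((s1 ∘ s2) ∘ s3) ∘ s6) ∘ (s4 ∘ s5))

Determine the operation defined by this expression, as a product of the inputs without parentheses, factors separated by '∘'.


s1 ∘ s2 ∘ s3 ∘ s6 ∘ s4 ∘ s5

Key point: w is associative — brackets drop, the s-order remains.
(s1 ∘ s2) reduces to s1 ∘ s2
((s1 ∘ s2) ∘ s3) reduces to s1 ∘ s2 ∘ s3
(((s1 ∘ s2) ∘ s3) ∘ s6) reduces to s1 ∘ s2 ∘ s3 ∘ s6
(s4 ∘ s5) reduces to s4 ∘ s5
((((s1 ∘ s2) ∘ s3) ∘ s6) ∘ (s4 ∘ s5)) reduces to s1 ∘ s2 ∘ s3 ∘ s6 ∘ s4 ∘ s5


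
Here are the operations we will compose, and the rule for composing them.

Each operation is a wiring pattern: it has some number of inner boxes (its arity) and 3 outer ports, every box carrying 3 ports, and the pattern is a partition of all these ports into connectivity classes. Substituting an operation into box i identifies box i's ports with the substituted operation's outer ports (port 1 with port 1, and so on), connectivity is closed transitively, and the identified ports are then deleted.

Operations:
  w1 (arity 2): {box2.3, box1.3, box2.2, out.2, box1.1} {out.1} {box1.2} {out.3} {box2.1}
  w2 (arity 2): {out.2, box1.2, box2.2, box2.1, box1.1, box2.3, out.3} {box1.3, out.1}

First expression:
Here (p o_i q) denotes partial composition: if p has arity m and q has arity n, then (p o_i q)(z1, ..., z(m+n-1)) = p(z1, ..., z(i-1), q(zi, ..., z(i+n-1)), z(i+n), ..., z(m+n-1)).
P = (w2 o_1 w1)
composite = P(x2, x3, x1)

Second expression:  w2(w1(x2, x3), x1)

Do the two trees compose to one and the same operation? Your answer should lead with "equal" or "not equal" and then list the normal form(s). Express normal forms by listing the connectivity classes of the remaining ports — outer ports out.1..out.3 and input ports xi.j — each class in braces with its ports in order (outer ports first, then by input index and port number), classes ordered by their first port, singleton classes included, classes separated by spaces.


The first composite normalizes to {out.1} {out.2, out.3, x1.1, x1.2, x1.3, x2.1, x2.3, x3.2, x3.3} {x2.2} {x3.1}
The second composite normalizes to {out.1} {out.2, out.3, x1.1, x1.2, x1.3, x2.1, x2.3, x3.2, x3.3} {x2.2} {x3.1}
Both agree, so they are equal.

equal; both compose to {out.1} {out.2, out.3, x1.1, x1.2, x1.3, x2.1, x2.3, x3.2, x3.3} {x2.2} {x3.1}


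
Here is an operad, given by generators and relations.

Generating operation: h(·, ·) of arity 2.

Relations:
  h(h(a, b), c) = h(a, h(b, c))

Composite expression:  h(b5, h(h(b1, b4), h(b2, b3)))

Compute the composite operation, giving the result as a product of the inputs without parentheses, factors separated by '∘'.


b5 ∘ b1 ∘ b4 ∘ b2 ∘ b3

Every regrouping of h is equal, so read the b-inputs in written order.
h(b1, b4) reduces to b1 ∘ b4
h(b2, b3) reduces to b2 ∘ b3
h(h(b1, b4), h(b2, b3)) reduces to b1 ∘ b4 ∘ b2 ∘ b3
h(b5, h(h(b1, b4), h(b2, b3))) reduces to b5 ∘ b1 ∘ b4 ∘ b2 ∘ b3


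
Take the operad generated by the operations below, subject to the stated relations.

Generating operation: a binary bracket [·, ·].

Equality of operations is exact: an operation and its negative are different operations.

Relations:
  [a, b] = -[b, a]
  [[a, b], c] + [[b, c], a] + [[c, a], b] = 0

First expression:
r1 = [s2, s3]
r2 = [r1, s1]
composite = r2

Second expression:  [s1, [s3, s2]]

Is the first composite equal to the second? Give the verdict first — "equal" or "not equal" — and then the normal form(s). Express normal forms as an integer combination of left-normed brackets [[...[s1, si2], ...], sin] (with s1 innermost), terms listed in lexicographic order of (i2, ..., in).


The first expression reduces to -[[s1, s2], s3] + [[s1, s3], s2]
The second expression reduces to -[[s1, s2], s3] + [[s1, s3], s2]
One common form — equal.

equal; the common form is -[[s1, s2], s3] + [[s1, s3], s2]


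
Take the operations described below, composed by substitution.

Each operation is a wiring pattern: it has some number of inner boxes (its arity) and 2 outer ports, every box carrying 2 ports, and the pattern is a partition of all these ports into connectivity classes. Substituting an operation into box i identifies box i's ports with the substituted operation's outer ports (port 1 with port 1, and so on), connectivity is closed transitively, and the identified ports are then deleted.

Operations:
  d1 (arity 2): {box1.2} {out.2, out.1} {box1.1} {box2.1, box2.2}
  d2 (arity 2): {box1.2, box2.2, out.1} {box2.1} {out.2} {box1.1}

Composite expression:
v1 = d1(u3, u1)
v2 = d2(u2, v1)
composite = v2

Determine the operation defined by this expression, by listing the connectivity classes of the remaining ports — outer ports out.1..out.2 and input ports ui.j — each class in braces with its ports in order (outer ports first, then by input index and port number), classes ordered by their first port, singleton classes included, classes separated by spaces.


{out.1, u2.2} {out.2} {u1.1, u1.2} {u2.1} {u3.1} {u3.2}

Connectivity passes through glued d2-boundaries; trace each wire chain.
d1 over (u3, u1) gives {out.1, out.2} {u1.1, u1.2} {u3.1} {u3.2}, out.j being that stage's outer ports
d2 over (u2, u3, u1) gives {out.1, u2.2} {out.2} {u1.1, u1.2} {u2.1} {u3.1} {u3.2}, out.j being that stage's outer ports


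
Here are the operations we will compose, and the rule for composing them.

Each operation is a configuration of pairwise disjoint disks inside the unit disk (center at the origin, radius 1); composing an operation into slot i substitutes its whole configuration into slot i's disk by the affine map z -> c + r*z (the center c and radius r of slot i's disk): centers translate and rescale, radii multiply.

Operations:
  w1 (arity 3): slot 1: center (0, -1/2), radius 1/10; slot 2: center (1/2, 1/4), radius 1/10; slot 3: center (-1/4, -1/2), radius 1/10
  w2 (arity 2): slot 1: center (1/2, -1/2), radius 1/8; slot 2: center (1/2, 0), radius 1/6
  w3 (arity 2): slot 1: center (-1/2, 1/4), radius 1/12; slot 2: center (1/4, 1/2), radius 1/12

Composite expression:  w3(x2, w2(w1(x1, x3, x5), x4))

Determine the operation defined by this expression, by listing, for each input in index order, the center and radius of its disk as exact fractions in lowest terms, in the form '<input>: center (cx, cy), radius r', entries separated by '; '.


x1: center (7/24, 29/64), radius 1/960; x2: center (-1/2, 1/4), radius 1/12; x3: center (19/64, 59/128), radius 1/960; x4: center (7/24, 1/2), radius 1/72; x5: center (37/128, 29/64), radius 1/960

Each x-disk chains the slot maps above it in w3; radii multiply.
input x2: applying the 1 nested substitution gives center (-1/2, 1/4), radius 1/12
input x1: applying the 3 nested substitutions gives center (7/24, 29/64), radius 1/960
input x3: applying the 3 nested substitutions gives center (19/64, 59/128), radius 1/960
input x5: applying the 3 nested substitutions gives center (37/128, 29/64), radius 1/960
input x4: applying the 2 nested substitutions gives center (7/24, 1/2), radius 1/72


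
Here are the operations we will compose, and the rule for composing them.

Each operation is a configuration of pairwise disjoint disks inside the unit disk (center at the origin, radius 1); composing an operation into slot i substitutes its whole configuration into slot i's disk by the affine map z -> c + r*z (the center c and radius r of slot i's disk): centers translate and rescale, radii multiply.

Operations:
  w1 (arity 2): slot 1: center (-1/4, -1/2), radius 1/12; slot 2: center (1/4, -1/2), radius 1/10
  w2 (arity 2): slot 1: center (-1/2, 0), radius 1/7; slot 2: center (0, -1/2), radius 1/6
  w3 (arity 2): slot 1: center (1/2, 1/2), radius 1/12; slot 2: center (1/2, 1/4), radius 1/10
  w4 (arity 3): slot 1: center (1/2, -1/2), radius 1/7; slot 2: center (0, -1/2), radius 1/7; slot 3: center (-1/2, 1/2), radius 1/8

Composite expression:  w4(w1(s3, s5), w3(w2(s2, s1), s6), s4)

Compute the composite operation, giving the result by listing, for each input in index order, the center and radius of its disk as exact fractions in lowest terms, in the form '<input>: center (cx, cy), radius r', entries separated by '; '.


Each s-disk chains the slot maps above it in w4; radii multiply.
input s3: applying the 2 nested substitutions gives center (13/28, -4/7), radius 1/84
input s5: applying the 2 nested substitutions gives center (15/28, -4/7), radius 1/70
input s2: applying the 3 nested substitutions gives center (11/168, -3/7), radius 1/588
input s1: applying the 3 nested substitutions gives center (1/14, -73/168), radius 1/504
input s6: applying the 2 nested substitutions gives center (1/14, -13/28), radius 1/70
input s4: applying the 1 nested substitution gives center (-1/2, 1/2), radius 1/8

s1: center (1/14, -73/168), radius 1/504; s2: center (11/168, -3/7), radius 1/588; s3: center (13/28, -4/7), radius 1/84; s4: center (-1/2, 1/2), radius 1/8; s5: center (15/28, -4/7), radius 1/70; s6: center (1/14, -13/28), radius 1/70


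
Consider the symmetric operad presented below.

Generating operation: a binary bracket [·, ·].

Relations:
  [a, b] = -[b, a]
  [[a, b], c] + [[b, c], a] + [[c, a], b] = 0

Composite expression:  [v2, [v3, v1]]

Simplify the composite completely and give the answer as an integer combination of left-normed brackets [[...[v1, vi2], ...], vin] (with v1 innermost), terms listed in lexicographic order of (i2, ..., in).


[[v1, v3], v2]


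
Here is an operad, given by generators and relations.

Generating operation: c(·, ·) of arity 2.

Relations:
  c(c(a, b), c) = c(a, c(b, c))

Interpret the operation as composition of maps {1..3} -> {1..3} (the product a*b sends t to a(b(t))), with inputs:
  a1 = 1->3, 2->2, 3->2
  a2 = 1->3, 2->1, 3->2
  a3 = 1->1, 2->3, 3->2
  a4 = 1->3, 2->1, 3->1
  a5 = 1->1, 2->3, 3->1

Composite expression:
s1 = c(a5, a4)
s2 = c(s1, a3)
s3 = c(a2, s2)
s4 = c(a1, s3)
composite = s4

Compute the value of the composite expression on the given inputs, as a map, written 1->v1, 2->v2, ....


1->2, 2->2, 3->2

c(a5, a4) = 1->1, 2->1, 3->1
c(c(a5, a4), a3) = 1->1, 2->1, 3->1
c(a2, c(c(a5, a4), a3)) = 1->3, 2->3, 3->3
c(a1, c(a2, c(c(a5, a4), a3))) = 1->2, 2->2, 3->2


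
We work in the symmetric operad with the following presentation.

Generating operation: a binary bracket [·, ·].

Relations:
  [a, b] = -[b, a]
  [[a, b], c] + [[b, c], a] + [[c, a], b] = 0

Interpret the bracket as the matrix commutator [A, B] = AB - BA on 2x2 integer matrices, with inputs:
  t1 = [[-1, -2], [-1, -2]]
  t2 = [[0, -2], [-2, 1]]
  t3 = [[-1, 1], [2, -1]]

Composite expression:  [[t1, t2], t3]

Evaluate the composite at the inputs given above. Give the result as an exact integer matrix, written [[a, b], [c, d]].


[t1, t2] = [[2, -4], [3, -2]]
[[t1, t2], t3] = [[-11, 4], [-8, 11]]

[[-11, 4], [-8, 11]]


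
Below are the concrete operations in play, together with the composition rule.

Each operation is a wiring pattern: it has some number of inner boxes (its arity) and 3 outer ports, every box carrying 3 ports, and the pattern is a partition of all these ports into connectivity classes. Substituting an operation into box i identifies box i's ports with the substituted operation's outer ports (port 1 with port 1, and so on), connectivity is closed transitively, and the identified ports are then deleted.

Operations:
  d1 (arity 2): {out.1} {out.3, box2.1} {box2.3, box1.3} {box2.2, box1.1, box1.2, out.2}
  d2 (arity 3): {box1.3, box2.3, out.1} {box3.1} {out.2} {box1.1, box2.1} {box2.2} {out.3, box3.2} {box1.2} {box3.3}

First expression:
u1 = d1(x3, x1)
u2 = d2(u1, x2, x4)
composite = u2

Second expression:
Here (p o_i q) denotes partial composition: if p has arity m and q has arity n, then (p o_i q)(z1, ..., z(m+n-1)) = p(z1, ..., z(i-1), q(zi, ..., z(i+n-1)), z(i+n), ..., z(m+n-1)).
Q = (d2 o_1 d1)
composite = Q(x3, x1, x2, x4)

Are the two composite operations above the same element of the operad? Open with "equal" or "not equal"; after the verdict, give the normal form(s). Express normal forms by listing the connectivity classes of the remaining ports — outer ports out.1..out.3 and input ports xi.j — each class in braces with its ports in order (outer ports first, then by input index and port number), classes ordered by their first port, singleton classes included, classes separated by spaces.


The first expression, normalized: {out.1, x1.1, x2.3} {out.2} {out.3, x4.2} {x1.2, x3.1, x3.2} {x1.3, x3.3} {x2.1} {x2.2} {x4.1} {x4.3}
The second expression, normalized: {out.1, x1.1, x2.3} {out.2} {out.3, x4.2} {x1.2, x3.1, x3.2} {x1.3, x3.3} {x2.1} {x2.2} {x4.1} {x4.3}
Identical normal forms: equal.

equal; both compose to {out.1, x1.1, x2.3} {out.2} {out.3, x4.2} {x1.2, x3.1, x3.2} {x1.3, x3.3} {x2.1} {x2.2} {x4.1} {x4.3}


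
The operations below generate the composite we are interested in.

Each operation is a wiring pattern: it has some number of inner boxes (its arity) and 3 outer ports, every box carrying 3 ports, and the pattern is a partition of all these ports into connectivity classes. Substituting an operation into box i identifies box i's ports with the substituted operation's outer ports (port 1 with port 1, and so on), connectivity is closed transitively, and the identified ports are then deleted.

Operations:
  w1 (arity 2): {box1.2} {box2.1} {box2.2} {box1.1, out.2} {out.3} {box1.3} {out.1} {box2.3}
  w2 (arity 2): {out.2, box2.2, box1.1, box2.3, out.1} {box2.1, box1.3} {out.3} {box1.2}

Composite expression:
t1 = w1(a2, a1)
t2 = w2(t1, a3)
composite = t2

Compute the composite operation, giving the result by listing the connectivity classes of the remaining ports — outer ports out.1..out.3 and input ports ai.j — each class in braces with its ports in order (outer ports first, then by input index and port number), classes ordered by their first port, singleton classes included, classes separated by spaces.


{out.1, out.2, a3.2, a3.3} {out.3} {a1.1} {a1.2} {a1.3} {a2.1} {a2.2} {a2.3} {a3.1}

Connectivity passes through glued w2-boundaries; trace each wire chain.
the subtree at w1 composes to {out.1} {out.2, a2.1} {out.3} {a1.1} {a1.2} {a1.3} {a2.2} {a2.3} on (a2, a1); out.j = own outer ports
the subtree at w2 composes to {out.1, out.2, a3.2, a3.3} {out.3} {a1.1} {a1.2} {a1.3} {a2.1} {a2.2} {a2.3} {a3.1} on (a2, a1, a3); out.j = own outer ports


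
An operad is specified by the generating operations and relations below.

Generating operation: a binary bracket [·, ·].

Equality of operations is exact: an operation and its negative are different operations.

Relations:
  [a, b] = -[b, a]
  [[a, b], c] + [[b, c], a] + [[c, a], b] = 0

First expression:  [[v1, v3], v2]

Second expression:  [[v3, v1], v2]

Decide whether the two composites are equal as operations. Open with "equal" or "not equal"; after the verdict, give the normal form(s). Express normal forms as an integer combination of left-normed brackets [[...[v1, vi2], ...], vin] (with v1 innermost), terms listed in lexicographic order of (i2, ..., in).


not equal — first [[v1, v3], v2], second -[[v1, v3], v2]


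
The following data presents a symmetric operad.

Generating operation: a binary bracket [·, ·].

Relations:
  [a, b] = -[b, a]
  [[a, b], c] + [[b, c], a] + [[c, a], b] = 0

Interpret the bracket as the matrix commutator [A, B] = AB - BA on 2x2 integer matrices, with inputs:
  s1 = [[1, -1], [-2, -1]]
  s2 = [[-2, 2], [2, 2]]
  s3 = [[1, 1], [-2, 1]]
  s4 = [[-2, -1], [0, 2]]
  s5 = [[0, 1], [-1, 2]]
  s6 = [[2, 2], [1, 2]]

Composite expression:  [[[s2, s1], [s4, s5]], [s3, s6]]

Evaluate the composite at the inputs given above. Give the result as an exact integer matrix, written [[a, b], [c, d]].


[s2, s1] = [[-2, 0], [-4, 2]]
[s4, s5] = [[1, -6], [-4, -1]]
[[s2, s1], [s4, s5]] = [[-24, 24], [-24, 24]]
[s3, s6] = [[5, 0], [0, -5]]
[[[s2, s1], [s4, s5]], [s3, s6]] = [[0, -240], [-240, 0]]

[[0, -240], [-240, 0]]


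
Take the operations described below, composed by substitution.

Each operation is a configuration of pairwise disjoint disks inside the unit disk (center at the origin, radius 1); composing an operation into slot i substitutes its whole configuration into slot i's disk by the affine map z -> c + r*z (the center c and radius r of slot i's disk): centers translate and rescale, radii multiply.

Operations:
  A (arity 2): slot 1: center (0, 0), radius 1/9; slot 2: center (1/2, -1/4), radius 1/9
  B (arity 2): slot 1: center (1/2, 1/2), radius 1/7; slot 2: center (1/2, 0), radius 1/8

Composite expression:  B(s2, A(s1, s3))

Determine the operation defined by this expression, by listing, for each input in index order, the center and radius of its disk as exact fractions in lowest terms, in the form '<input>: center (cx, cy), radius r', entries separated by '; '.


Below B, radii multiply path by path; the s-disk centers shift.
tracing s2 down its 1-map path: center (1/2, 1/2), radius 1/7
tracing s1 down its 2-map path: center (1/2, 0), radius 1/72
tracing s3 down its 2-map path: center (9/16, -1/32), radius 1/72

s1: center (1/2, 0), radius 1/72; s2: center (1/2, 1/2), radius 1/7; s3: center (9/16, -1/32), radius 1/72
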